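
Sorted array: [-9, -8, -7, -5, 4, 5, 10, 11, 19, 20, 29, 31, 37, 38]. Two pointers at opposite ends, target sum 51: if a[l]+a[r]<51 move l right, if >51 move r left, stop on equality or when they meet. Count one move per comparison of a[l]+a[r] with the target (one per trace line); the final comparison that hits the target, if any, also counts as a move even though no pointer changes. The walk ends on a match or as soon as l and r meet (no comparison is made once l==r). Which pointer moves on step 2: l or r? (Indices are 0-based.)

[0,13] -9+38=29 <51 → l++
[1,13] -8+38=30 <51 → l++

l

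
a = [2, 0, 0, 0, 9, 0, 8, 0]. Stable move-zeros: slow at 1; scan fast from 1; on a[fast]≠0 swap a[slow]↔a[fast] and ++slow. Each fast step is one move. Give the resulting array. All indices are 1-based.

(s=1,f=1) a[fast]=2≠0 swap→a[1]=2 → slow++,fast++
(s=2,f=2) a[fast]=0 → fast++
(s=2,f=3) a[fast]=0 → fast++
(s=2,f=4) a[fast]=0 → fast++
(s=2,f=5) a[fast]=9≠0 swap→a[2]=9 → slow++,fast++
(s=3,f=6) a[fast]=0 → fast++
(s=3,f=7) a[fast]=8≠0 swap→a[3]=8 → slow++,fast++
(s=4,f=8) a[fast]=0 → fast++

[2, 9, 8, 0, 0, 0, 0, 0]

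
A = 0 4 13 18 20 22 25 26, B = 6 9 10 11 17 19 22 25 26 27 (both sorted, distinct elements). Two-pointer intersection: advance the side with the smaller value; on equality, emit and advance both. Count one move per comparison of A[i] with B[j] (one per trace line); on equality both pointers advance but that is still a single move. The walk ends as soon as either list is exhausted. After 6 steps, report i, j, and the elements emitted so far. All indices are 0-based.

i=0 j=0: 0<6, i++
i=1 j=0: 4<6, i++
i=2 j=0: 13>6, j++
i=2 j=1: 13>9, j++
i=2 j=2: 13>10, j++
i=2 j=3: 13>11, j++

i=2, j=4, emitted=[]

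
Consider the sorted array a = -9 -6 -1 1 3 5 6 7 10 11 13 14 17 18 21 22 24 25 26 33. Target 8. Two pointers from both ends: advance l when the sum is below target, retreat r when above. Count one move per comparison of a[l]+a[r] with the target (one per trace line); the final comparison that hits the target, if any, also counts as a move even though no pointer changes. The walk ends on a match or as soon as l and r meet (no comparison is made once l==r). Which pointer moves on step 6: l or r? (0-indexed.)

r

l=0 r=19: -9+33=24 >8, r--
l=0 r=18: -9+26=17 >8, r--
l=0 r=17: -9+25=16 >8, r--
l=0 r=16: -9+24=15 >8, r--
l=0 r=15: -9+22=13 >8, r--
l=0 r=14: -9+21=12 >8, r--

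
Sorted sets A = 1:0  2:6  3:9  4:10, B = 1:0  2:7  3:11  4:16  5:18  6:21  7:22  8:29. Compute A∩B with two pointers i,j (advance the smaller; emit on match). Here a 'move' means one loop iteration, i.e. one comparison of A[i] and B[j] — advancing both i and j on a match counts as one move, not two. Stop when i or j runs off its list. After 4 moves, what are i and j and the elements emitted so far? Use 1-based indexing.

i=4, j=3, emitted=[0]

[i=1,j=1] 0==0 emit → i++,j++
[i=2,j=2] 6<7 → i++
[i=3,j=2] 9>7 → j++
[i=3,j=3] 9<11 → i++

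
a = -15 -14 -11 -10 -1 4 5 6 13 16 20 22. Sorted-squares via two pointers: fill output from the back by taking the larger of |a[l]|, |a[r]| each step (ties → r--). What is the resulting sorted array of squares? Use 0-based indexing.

l=0 r=11: |-15|<=|22| out[11]=484, r--
l=0 r=10: |-15|<=|20| out[10]=400, r--
l=0 r=9: |-15|<=|16| out[9]=256, r--
l=0 r=8: |-15|>|13| out[8]=225, l++
l=1 r=8: |-14|>|13| out[7]=196, l++
l=2 r=8: |-11|<=|13| out[6]=169, r--
l=2 r=7: |-11|>|6| out[5]=121, l++
l=3 r=7: |-10|>|6| out[4]=100, l++
l=4 r=7: |-1|<=|6| out[3]=36, r--
l=4 r=6: |-1|<=|5| out[2]=25, r--
l=4 r=5: |-1|<=|4| out[1]=16, r--
l=4 r=4: |-1|<=|-1| out[0]=1, r--

[1, 16, 25, 36, 100, 121, 169, 196, 225, 256, 400, 484]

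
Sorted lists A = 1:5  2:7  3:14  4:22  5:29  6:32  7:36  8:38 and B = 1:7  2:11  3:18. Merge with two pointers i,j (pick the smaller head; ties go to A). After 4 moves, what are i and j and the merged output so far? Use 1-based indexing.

i=3, j=3, merged so far=[5, 7, 7, 11]

i=1 j=1: A[i]=5<=B[j]=7 take 5, i++
i=2 j=1: A[i]=7<=B[j]=7 take 7, i++
i=3 j=1: A[i]=14>B[j]=7 take 7, j++
i=3 j=2: A[i]=14>B[j]=11 take 11, j++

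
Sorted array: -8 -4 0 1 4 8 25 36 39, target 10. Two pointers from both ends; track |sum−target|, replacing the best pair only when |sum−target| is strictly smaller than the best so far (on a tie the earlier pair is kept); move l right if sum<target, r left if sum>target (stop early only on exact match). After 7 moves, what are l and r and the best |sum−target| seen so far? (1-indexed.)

l=1 r=9: -8+39=31 d=21 *, r--
l=1 r=8: -8+36=28 d=18 *, r--
l=1 r=7: -8+25=17 d=7 *, r--
l=1 r=6: -8+8=0 d=10, l++
l=2 r=6: -4+8=4 d=6 *, l++
l=3 r=6: 0+8=8 d=2 *, l++
l=4 r=6: 1+8=9 d=1 *, l++

l=5, r=6, best |Δ|=1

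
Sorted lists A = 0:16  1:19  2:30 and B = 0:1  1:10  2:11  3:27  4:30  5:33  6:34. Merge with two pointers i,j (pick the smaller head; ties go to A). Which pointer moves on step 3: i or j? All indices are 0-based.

j

[i=0,j=0] A[i]=16>B[j]=1 take 1 → j++
[i=0,j=1] A[i]=16>B[j]=10 take 10 → j++
[i=0,j=2] A[i]=16>B[j]=11 take 11 → j++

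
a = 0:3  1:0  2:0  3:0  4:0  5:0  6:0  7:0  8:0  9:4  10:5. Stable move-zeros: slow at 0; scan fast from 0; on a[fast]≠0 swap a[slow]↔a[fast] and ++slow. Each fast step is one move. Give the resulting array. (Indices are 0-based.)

[3, 4, 5, 0, 0, 0, 0, 0, 0, 0, 0]

(s=0,f=0) a[fast]=3≠0 swap→a[0]=3 → slow++,fast++
(s=1,f=1) a[fast]=0 → fast++
(s=1,f=2) a[fast]=0 → fast++
(s=1,f=3) a[fast]=0 → fast++
(s=1,f=4) a[fast]=0 → fast++
(s=1,f=5) a[fast]=0 → fast++
(s=1,f=6) a[fast]=0 → fast++
(s=1,f=7) a[fast]=0 → fast++
(s=1,f=8) a[fast]=0 → fast++
(s=1,f=9) a[fast]=4≠0 swap→a[1]=4 → slow++,fast++
(s=2,f=10) a[fast]=5≠0 swap→a[2]=5 → slow++,fast++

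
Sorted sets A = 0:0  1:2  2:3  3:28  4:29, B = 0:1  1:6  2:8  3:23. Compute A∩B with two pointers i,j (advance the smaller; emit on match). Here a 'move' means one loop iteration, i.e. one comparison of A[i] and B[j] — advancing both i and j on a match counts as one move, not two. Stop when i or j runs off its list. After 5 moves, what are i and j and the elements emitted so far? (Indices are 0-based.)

i=3, j=2, emitted=[]

[i=0,j=0] 0<1 → i++
[i=1,j=0] 2>1 → j++
[i=1,j=1] 2<6 → i++
[i=2,j=1] 3<6 → i++
[i=3,j=1] 28>6 → j++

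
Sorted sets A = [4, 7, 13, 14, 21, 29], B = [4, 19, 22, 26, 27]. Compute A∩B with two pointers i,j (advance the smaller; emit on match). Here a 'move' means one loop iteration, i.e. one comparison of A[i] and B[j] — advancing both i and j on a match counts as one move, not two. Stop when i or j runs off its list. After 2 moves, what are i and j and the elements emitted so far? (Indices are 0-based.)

i=2, j=1, emitted=[4]

i=0 j=0: 4==4 emit, i++,j++
i=1 j=1: 7<19, i++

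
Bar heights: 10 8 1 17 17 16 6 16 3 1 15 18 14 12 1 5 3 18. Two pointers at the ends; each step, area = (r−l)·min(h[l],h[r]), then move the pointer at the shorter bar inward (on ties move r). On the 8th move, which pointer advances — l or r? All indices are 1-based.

l

[1,18] min(10,18)*17=170 best=170 * → l++
[2,18] min(8,18)*16=128 best=170 → l++
[3,18] min(1,18)*15=15 best=170 → l++
[4,18] min(17,18)*14=238 best=238 * → l++
[5,18] min(17,18)*13=221 best=238 → l++
[6,18] min(16,18)*12=192 best=238 → l++
[7,18] min(6,18)*11=66 best=238 → l++
[8,18] min(16,18)*10=160 best=238 → l++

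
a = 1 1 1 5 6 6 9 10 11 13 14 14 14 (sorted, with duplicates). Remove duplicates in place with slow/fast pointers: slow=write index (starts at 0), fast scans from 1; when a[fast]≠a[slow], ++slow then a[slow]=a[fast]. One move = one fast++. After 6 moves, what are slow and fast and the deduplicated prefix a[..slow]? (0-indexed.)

slow=3, fast=7, prefix=[1, 5, 6, 9]

slow=0 fast=1: a[fast]=1=a[slow] dup, fast++
slow=0 fast=2: a[fast]=1=a[slow] dup, fast++
slow=0 fast=3: a[fast]=5≠a[slow]=1 write a[1]=5, slow++,fast++
slow=1 fast=4: a[fast]=6≠a[slow]=5 write a[2]=6, slow++,fast++
slow=2 fast=5: a[fast]=6=a[slow] dup, fast++
slow=2 fast=6: a[fast]=9≠a[slow]=6 write a[3]=9, slow++,fast++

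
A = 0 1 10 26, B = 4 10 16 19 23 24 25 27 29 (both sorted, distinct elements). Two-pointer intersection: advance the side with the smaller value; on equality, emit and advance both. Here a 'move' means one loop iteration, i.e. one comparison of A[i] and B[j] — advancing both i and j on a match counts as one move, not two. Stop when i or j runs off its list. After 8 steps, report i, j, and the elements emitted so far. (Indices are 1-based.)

[i=1,j=1] 0<4 → i++
[i=2,j=1] 1<4 → i++
[i=3,j=1] 10>4 → j++
[i=3,j=2] 10==10 emit → i++,j++
[i=4,j=3] 26>16 → j++
[i=4,j=4] 26>19 → j++
[i=4,j=5] 26>23 → j++
[i=4,j=6] 26>24 → j++

i=4, j=7, emitted=[10]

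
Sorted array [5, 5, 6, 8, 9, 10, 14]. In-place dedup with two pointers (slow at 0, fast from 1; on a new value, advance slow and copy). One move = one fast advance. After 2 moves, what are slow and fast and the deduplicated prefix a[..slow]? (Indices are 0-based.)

slow=1, fast=3, prefix=[5, 6]

(s=0,f=1) a[fast]=5=a[slow] dup → fast++
(s=0,f=2) a[fast]=6≠a[slow]=5 write a[1]=6 → slow++,fast++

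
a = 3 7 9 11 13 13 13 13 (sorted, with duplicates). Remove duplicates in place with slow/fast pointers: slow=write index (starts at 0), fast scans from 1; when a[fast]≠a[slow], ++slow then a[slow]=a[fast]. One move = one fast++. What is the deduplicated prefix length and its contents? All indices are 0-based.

length 5; prefix = [3, 7, 9, 11, 13]

slow=0 fast=1: a[fast]=7≠a[slow]=3 write a[1]=7, slow++,fast++
slow=1 fast=2: a[fast]=9≠a[slow]=7 write a[2]=9, slow++,fast++
slow=2 fast=3: a[fast]=11≠a[slow]=9 write a[3]=11, slow++,fast++
slow=3 fast=4: a[fast]=13≠a[slow]=11 write a[4]=13, slow++,fast++
slow=4 fast=5: a[fast]=13=a[slow] dup, fast++
slow=4 fast=6: a[fast]=13=a[slow] dup, fast++
slow=4 fast=7: a[fast]=13=a[slow] dup, fast++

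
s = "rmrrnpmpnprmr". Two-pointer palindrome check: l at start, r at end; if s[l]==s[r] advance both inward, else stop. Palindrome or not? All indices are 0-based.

not a palindrome (mismatch at 3,9)

[0,12] 'r'=='r' → l++,r--
[1,11] 'm'=='m' → l++,r--
[2,10] 'r'=='r' → l++,r--
[3,9] 'r'!='p' → stop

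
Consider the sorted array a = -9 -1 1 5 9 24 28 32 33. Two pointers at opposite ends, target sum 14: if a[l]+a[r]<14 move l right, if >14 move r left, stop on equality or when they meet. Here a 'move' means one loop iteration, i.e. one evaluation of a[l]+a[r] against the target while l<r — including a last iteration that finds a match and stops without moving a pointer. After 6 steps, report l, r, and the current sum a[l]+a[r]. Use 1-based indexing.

l=3, r=5, sum=10

l=1 r=9: -9+33=24 >14, r--
l=1 r=8: -9+32=23 >14, r--
l=1 r=7: -9+28=19 >14, r--
l=1 r=6: -9+24=15 >14, r--
l=1 r=5: -9+9=0 <14, l++
l=2 r=5: -1+9=8 <14, l++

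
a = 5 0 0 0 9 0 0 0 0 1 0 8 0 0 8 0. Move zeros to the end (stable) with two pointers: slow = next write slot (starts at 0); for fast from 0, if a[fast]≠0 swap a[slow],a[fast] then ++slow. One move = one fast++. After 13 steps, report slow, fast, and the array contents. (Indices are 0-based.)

slow=0 fast=0: a[fast]=5≠0 swap→a[0]=5, slow++,fast++
slow=1 fast=1: a[fast]=0, fast++
slow=1 fast=2: a[fast]=0, fast++
slow=1 fast=3: a[fast]=0, fast++
slow=1 fast=4: a[fast]=9≠0 swap→a[1]=9, slow++,fast++
slow=2 fast=5: a[fast]=0, fast++
slow=2 fast=6: a[fast]=0, fast++
slow=2 fast=7: a[fast]=0, fast++
slow=2 fast=8: a[fast]=0, fast++
slow=2 fast=9: a[fast]=1≠0 swap→a[2]=1, slow++,fast++
slow=3 fast=10: a[fast]=0, fast++
slow=3 fast=11: a[fast]=8≠0 swap→a[3]=8, slow++,fast++
slow=4 fast=12: a[fast]=0, fast++

slow=4, fast=13, a=[5, 9, 1, 8, 0, 0, 0, 0, 0, 0, 0, 0, 0, 0, 8, 0]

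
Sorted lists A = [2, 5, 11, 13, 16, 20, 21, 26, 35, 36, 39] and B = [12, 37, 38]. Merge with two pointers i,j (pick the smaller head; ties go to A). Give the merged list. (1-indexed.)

i=1 j=1: A[i]=2<=B[j]=12 take 2, i++
i=2 j=1: A[i]=5<=B[j]=12 take 5, i++
i=3 j=1: A[i]=11<=B[j]=12 take 11, i++
i=4 j=1: A[i]=13>B[j]=12 take 12, j++
i=4 j=2: A[i]=13<=B[j]=37 take 13, i++
i=5 j=2: A[i]=16<=B[j]=37 take 16, i++
i=6 j=2: A[i]=20<=B[j]=37 take 20, i++
i=7 j=2: A[i]=21<=B[j]=37 take 21, i++
i=8 j=2: A[i]=26<=B[j]=37 take 26, i++
i=9 j=2: A[i]=35<=B[j]=37 take 35, i++
i=10 j=2: A[i]=36<=B[j]=37 take 36, i++
i=11 j=2: A[i]=39>B[j]=37 take 37, j++
i=11 j=3: A[i]=39>B[j]=38 take 38, j++
i=11 j=4: B done, take A[i]=39, i++

[2, 5, 11, 12, 13, 16, 20, 21, 26, 35, 36, 37, 38, 39]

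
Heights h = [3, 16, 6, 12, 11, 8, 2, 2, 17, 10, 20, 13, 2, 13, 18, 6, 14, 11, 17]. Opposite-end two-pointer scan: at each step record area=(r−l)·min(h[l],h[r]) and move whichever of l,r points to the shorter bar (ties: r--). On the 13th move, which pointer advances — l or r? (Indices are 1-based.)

l

[1,19] min(3,17)*18=54 best=54 * → l++
[2,19] min(16,17)*17=272 best=272 * → l++
[3,19] min(6,17)*16=96 best=272 → l++
[4,19] min(12,17)*15=180 best=272 → l++
[5,19] min(11,17)*14=154 best=272 → l++
[6,19] min(8,17)*13=104 best=272 → l++
[7,19] min(2,17)*12=24 best=272 → l++
[8,19] min(2,17)*11=22 best=272 → l++
[9,19] min(17,17)*10=170 best=272 → r--
[9,18] min(17,11)*9=99 best=272 → r--
[9,17] min(17,14)*8=112 best=272 → r--
[9,16] min(17,6)*7=42 best=272 → r--
[9,15] min(17,18)*6=102 best=272 → l++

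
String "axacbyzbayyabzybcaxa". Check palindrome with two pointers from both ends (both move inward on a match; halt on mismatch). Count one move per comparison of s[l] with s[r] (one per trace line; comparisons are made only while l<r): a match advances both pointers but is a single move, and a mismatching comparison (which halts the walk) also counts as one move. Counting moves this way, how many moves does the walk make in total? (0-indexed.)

10 moves

[0,19] 'a'=='a' → l++,r--
[1,18] 'x'=='x' → l++,r--
[2,17] 'a'=='a' → l++,r--
[3,16] 'c'=='c' → l++,r--
[4,15] 'b'=='b' → l++,r--
[5,14] 'y'=='y' → l++,r--
[6,13] 'z'=='z' → l++,r--
[7,12] 'b'=='b' → l++,r--
[8,11] 'a'=='a' → l++,r--
[9,10] 'y'=='y' → l++,r--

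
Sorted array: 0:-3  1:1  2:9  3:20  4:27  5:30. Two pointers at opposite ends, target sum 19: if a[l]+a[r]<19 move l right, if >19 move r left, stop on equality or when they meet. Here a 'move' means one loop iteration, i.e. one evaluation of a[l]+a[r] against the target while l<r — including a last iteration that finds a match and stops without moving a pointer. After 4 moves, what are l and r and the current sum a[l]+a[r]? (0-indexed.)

[0,5] -3+30=27 >19 → r--
[0,4] -3+27=24 >19 → r--
[0,3] -3+20=17 <19 → l++
[1,3] 1+20=21 >19 → r--

l=1, r=2, sum=10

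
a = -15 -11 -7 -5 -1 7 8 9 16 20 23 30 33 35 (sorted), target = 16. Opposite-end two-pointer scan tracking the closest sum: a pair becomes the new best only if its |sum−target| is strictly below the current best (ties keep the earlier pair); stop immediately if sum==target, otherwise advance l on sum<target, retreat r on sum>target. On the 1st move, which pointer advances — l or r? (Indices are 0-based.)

l=0 r=13: -15+35=20 d=4 *, r--

r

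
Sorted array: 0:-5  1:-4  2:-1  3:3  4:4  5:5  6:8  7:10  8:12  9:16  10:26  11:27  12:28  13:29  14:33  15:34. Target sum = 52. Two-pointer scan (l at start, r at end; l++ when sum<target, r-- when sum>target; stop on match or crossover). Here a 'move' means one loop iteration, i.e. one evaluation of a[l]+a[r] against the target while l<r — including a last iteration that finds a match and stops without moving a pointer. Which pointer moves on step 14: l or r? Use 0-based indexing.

l=0 r=15: -5+34=29 <52, l++
l=1 r=15: -4+34=30 <52, l++
l=2 r=15: -1+34=33 <52, l++
l=3 r=15: 3+34=37 <52, l++
l=4 r=15: 4+34=38 <52, l++
l=5 r=15: 5+34=39 <52, l++
l=6 r=15: 8+34=42 <52, l++
l=7 r=15: 10+34=44 <52, l++
l=8 r=15: 12+34=46 <52, l++
l=9 r=15: 16+34=50 <52, l++
l=10 r=15: 26+34=60 >52, r--
l=10 r=14: 26+33=59 >52, r--
l=10 r=13: 26+29=55 >52, r--
l=10 r=12: 26+28=54 >52, r--

r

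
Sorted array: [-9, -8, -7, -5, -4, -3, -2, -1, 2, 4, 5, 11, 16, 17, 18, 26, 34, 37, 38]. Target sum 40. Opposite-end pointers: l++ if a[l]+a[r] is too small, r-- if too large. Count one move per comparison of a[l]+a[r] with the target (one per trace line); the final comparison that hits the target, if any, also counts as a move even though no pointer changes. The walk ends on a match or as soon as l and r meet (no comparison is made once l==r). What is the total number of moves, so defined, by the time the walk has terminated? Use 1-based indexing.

9 moves

l=1 r=19: -9+38=29 <40, l++
l=2 r=19: -8+38=30 <40, l++
l=3 r=19: -7+38=31 <40, l++
l=4 r=19: -5+38=33 <40, l++
l=5 r=19: -4+38=34 <40, l++
l=6 r=19: -3+38=35 <40, l++
l=7 r=19: -2+38=36 <40, l++
l=8 r=19: -1+38=37 <40, l++
l=9 r=19: 2+38=40, found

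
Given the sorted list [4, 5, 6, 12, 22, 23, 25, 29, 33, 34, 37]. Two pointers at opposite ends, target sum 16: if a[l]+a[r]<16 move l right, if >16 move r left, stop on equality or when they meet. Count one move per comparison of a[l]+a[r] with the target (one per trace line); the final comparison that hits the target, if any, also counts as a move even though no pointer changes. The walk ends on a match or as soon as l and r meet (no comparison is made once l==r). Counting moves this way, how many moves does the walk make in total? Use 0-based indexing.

8 moves

[0,10] 4+37=41 >16 → r--
[0,9] 4+34=38 >16 → r--
[0,8] 4+33=37 >16 → r--
[0,7] 4+29=33 >16 → r--
[0,6] 4+25=29 >16 → r--
[0,5] 4+23=27 >16 → r--
[0,4] 4+22=26 >16 → r--
[0,3] 4+12=16 → found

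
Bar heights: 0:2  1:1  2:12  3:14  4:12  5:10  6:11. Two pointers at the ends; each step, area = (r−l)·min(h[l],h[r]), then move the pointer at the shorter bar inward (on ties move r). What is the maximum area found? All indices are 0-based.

l=0 r=6: min(2,11)*6=12 best=12 *, l++
l=1 r=6: min(1,11)*5=5 best=12, l++
l=2 r=6: min(12,11)*4=44 best=44 *, r--
l=2 r=5: min(12,10)*3=30 best=44, r--
l=2 r=4: min(12,12)*2=24 best=44, r--
l=2 r=3: min(12,14)*1=12 best=44, l++

max area = 44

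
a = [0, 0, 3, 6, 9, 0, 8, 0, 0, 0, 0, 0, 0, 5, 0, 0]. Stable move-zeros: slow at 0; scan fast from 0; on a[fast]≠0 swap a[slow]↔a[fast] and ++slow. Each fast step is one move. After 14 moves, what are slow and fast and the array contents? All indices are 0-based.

slow=0 fast=0: a[fast]=0, fast++
slow=0 fast=1: a[fast]=0, fast++
slow=0 fast=2: a[fast]=3≠0 swap→a[0]=3, slow++,fast++
slow=1 fast=3: a[fast]=6≠0 swap→a[1]=6, slow++,fast++
slow=2 fast=4: a[fast]=9≠0 swap→a[2]=9, slow++,fast++
slow=3 fast=5: a[fast]=0, fast++
slow=3 fast=6: a[fast]=8≠0 swap→a[3]=8, slow++,fast++
slow=4 fast=7: a[fast]=0, fast++
slow=4 fast=8: a[fast]=0, fast++
slow=4 fast=9: a[fast]=0, fast++
slow=4 fast=10: a[fast]=0, fast++
slow=4 fast=11: a[fast]=0, fast++
slow=4 fast=12: a[fast]=0, fast++
slow=4 fast=13: a[fast]=5≠0 swap→a[4]=5, slow++,fast++

slow=5, fast=14, a=[3, 6, 9, 8, 5, 0, 0, 0, 0, 0, 0, 0, 0, 0, 0, 0]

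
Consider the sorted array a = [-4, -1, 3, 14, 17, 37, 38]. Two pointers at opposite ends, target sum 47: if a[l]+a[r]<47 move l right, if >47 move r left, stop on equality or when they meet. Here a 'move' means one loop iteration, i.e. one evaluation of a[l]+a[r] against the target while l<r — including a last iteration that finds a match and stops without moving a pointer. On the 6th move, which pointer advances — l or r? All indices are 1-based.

[1,7] -4+38=34 <47 → l++
[2,7] -1+38=37 <47 → l++
[3,7] 3+38=41 <47 → l++
[4,7] 14+38=52 >47 → r--
[4,6] 14+37=51 >47 → r--
[4,5] 14+17=31 <47 → l++

l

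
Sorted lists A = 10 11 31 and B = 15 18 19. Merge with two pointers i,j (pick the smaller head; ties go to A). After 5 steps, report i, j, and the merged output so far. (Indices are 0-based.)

i=2, j=3, merged so far=[10, 11, 15, 18, 19]

i=0 j=0: A[i]=10<=B[j]=15 take 10, i++
i=1 j=0: A[i]=11<=B[j]=15 take 11, i++
i=2 j=0: A[i]=31>B[j]=15 take 15, j++
i=2 j=1: A[i]=31>B[j]=18 take 18, j++
i=2 j=2: A[i]=31>B[j]=19 take 19, j++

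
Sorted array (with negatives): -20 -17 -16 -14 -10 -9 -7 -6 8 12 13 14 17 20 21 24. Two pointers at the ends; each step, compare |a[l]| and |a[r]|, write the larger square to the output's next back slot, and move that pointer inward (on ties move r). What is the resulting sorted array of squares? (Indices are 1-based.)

[36, 49, 64, 81, 100, 144, 169, 196, 196, 256, 289, 289, 400, 400, 441, 576]

l=1 r=16: |-20|<=|24| out[16]=576, r--
l=1 r=15: |-20|<=|21| out[15]=441, r--
l=1 r=14: |-20|<=|20| out[14]=400, r--
l=1 r=13: |-20|>|17| out[13]=400, l++
l=2 r=13: |-17|<=|17| out[12]=289, r--
l=2 r=12: |-17|>|14| out[11]=289, l++
l=3 r=12: |-16|>|14| out[10]=256, l++
l=4 r=12: |-14|<=|14| out[9]=196, r--
l=4 r=11: |-14|>|13| out[8]=196, l++
l=5 r=11: |-10|<=|13| out[7]=169, r--
l=5 r=10: |-10|<=|12| out[6]=144, r--
l=5 r=9: |-10|>|8| out[5]=100, l++
l=6 r=9: |-9|>|8| out[4]=81, l++
l=7 r=9: |-7|<=|8| out[3]=64, r--
l=7 r=8: |-7|>|-6| out[2]=49, l++
l=8 r=8: |-6|<=|-6| out[1]=36, r--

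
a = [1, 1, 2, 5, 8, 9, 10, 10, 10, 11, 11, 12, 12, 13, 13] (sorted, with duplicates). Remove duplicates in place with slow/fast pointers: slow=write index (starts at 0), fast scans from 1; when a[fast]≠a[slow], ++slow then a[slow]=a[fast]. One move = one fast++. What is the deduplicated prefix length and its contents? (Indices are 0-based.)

(s=0,f=1) a[fast]=1=a[slow] dup → fast++
(s=0,f=2) a[fast]=2≠a[slow]=1 write a[1]=2 → slow++,fast++
(s=1,f=3) a[fast]=5≠a[slow]=2 write a[2]=5 → slow++,fast++
(s=2,f=4) a[fast]=8≠a[slow]=5 write a[3]=8 → slow++,fast++
(s=3,f=5) a[fast]=9≠a[slow]=8 write a[4]=9 → slow++,fast++
(s=4,f=6) a[fast]=10≠a[slow]=9 write a[5]=10 → slow++,fast++
(s=5,f=7) a[fast]=10=a[slow] dup → fast++
(s=5,f=8) a[fast]=10=a[slow] dup → fast++
(s=5,f=9) a[fast]=11≠a[slow]=10 write a[6]=11 → slow++,fast++
(s=6,f=10) a[fast]=11=a[slow] dup → fast++
(s=6,f=11) a[fast]=12≠a[slow]=11 write a[7]=12 → slow++,fast++
(s=7,f=12) a[fast]=12=a[slow] dup → fast++
(s=7,f=13) a[fast]=13≠a[slow]=12 write a[8]=13 → slow++,fast++
(s=8,f=14) a[fast]=13=a[slow] dup → fast++

length 9; prefix = [1, 2, 5, 8, 9, 10, 11, 12, 13]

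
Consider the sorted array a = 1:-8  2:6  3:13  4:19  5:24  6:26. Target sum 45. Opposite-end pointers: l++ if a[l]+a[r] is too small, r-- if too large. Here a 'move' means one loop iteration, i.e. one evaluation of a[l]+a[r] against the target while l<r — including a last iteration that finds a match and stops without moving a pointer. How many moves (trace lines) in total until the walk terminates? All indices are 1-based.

4 moves

l=1 r=6: -8+26=18 <45, l++
l=2 r=6: 6+26=32 <45, l++
l=3 r=6: 13+26=39 <45, l++
l=4 r=6: 19+26=45, found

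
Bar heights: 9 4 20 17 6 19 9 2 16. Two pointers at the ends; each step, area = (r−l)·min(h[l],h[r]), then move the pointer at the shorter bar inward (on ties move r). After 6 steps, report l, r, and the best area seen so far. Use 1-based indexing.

l=3, r=5, best area=96

[1,9] min(9,16)*8=72 best=72 * → l++
[2,9] min(4,16)*7=28 best=72 → l++
[3,9] min(20,16)*6=96 best=96 * → r--
[3,8] min(20,2)*5=10 best=96 → r--
[3,7] min(20,9)*4=36 best=96 → r--
[3,6] min(20,19)*3=57 best=96 → r--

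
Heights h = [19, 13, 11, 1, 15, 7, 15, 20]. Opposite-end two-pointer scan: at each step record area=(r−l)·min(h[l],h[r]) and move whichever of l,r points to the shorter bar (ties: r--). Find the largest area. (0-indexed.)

l=0 r=7: min(19,20)*7=133 best=133 *, l++
l=1 r=7: min(13,20)*6=78 best=133, l++
l=2 r=7: min(11,20)*5=55 best=133, l++
l=3 r=7: min(1,20)*4=4 best=133, l++
l=4 r=7: min(15,20)*3=45 best=133, l++
l=5 r=7: min(7,20)*2=14 best=133, l++
l=6 r=7: min(15,20)*1=15 best=133, l++

max area = 133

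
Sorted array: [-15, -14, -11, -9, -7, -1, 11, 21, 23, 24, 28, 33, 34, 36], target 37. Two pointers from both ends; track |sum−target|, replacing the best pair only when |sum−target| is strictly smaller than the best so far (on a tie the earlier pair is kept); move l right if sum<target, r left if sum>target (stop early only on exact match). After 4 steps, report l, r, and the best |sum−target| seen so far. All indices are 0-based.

l=4, r=13, best |Δ|=10

[0,13] -15+36=21 d=16 * → l++
[1,13] -14+36=22 d=15 * → l++
[2,13] -11+36=25 d=12 * → l++
[3,13] -9+36=27 d=10 * → l++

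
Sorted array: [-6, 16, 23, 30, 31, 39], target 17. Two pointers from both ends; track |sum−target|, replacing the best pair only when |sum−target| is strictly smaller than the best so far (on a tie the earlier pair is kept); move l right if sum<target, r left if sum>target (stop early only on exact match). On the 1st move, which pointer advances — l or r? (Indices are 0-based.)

r

[0,5] -6+39=33 d=16 * → r--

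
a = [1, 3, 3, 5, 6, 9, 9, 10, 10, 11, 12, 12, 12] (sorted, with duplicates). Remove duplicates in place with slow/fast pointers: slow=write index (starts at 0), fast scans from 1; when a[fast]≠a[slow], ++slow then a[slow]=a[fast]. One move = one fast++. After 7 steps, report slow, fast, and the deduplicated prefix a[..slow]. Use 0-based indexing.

slow=5, fast=8, prefix=[1, 3, 5, 6, 9, 10]

slow=0 fast=1: a[fast]=3≠a[slow]=1 write a[1]=3, slow++,fast++
slow=1 fast=2: a[fast]=3=a[slow] dup, fast++
slow=1 fast=3: a[fast]=5≠a[slow]=3 write a[2]=5, slow++,fast++
slow=2 fast=4: a[fast]=6≠a[slow]=5 write a[3]=6, slow++,fast++
slow=3 fast=5: a[fast]=9≠a[slow]=6 write a[4]=9, slow++,fast++
slow=4 fast=6: a[fast]=9=a[slow] dup, fast++
slow=4 fast=7: a[fast]=10≠a[slow]=9 write a[5]=10, slow++,fast++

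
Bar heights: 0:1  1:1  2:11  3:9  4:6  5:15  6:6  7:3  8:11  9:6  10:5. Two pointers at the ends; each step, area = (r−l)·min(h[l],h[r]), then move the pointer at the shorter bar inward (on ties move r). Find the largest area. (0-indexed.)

[0,10] min(1,5)*10=10 best=10 * → l++
[1,10] min(1,5)*9=9 best=10 → l++
[2,10] min(11,5)*8=40 best=40 * → r--
[2,9] min(11,6)*7=42 best=42 * → r--
[2,8] min(11,11)*6=66 best=66 * → r--
[2,7] min(11,3)*5=15 best=66 → r--
[2,6] min(11,6)*4=24 best=66 → r--
[2,5] min(11,15)*3=33 best=66 → l++
[3,5] min(9,15)*2=18 best=66 → l++
[4,5] min(6,15)*1=6 best=66 → l++

max area = 66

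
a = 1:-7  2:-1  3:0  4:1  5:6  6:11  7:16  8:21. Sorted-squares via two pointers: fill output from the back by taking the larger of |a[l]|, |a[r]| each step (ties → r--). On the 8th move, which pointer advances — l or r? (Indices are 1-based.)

r

[1,8] |-7|<=|21| out[8]=441 → r--
[1,7] |-7|<=|16| out[7]=256 → r--
[1,6] |-7|<=|11| out[6]=121 → r--
[1,5] |-7|>|6| out[5]=49 → l++
[2,5] |-1|<=|6| out[4]=36 → r--
[2,4] |-1|<=|1| out[3]=1 → r--
[2,3] |-1|>|0| out[2]=1 → l++
[3,3] |0|<=|0| out[1]=0 → r--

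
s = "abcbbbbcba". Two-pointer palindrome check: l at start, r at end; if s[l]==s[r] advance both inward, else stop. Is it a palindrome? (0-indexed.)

l=0 r=9: 'a'=='a', l++,r--
l=1 r=8: 'b'=='b', l++,r--
l=2 r=7: 'c'=='c', l++,r--
l=3 r=6: 'b'=='b', l++,r--
l=4 r=5: 'b'=='b', l++,r--

palindrome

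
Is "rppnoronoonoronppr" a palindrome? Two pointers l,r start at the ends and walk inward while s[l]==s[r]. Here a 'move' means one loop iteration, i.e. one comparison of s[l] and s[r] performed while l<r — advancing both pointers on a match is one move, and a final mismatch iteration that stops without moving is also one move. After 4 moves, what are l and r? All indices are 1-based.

l=5, r=14

l=1 r=18: 'r'=='r', l++,r--
l=2 r=17: 'p'=='p', l++,r--
l=3 r=16: 'p'=='p', l++,r--
l=4 r=15: 'n'=='n', l++,r--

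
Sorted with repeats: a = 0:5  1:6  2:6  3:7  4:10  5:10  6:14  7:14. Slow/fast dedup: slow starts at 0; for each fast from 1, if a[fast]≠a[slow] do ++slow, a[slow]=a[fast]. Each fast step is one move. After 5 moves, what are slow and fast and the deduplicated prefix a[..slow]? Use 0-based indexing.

slow=0 fast=1: a[fast]=6≠a[slow]=5 write a[1]=6, slow++,fast++
slow=1 fast=2: a[fast]=6=a[slow] dup, fast++
slow=1 fast=3: a[fast]=7≠a[slow]=6 write a[2]=7, slow++,fast++
slow=2 fast=4: a[fast]=10≠a[slow]=7 write a[3]=10, slow++,fast++
slow=3 fast=5: a[fast]=10=a[slow] dup, fast++

slow=3, fast=6, prefix=[5, 6, 7, 10]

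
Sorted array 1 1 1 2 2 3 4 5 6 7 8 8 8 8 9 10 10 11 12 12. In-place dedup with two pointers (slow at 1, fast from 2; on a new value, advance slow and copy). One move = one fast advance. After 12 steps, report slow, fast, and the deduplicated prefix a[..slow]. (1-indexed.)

slow=8, fast=14, prefix=[1, 2, 3, 4, 5, 6, 7, 8]

slow=1 fast=2: a[fast]=1=a[slow] dup, fast++
slow=1 fast=3: a[fast]=1=a[slow] dup, fast++
slow=1 fast=4: a[fast]=2≠a[slow]=1 write a[2]=2, slow++,fast++
slow=2 fast=5: a[fast]=2=a[slow] dup, fast++
slow=2 fast=6: a[fast]=3≠a[slow]=2 write a[3]=3, slow++,fast++
slow=3 fast=7: a[fast]=4≠a[slow]=3 write a[4]=4, slow++,fast++
slow=4 fast=8: a[fast]=5≠a[slow]=4 write a[5]=5, slow++,fast++
slow=5 fast=9: a[fast]=6≠a[slow]=5 write a[6]=6, slow++,fast++
slow=6 fast=10: a[fast]=7≠a[slow]=6 write a[7]=7, slow++,fast++
slow=7 fast=11: a[fast]=8≠a[slow]=7 write a[8]=8, slow++,fast++
slow=8 fast=12: a[fast]=8=a[slow] dup, fast++
slow=8 fast=13: a[fast]=8=a[slow] dup, fast++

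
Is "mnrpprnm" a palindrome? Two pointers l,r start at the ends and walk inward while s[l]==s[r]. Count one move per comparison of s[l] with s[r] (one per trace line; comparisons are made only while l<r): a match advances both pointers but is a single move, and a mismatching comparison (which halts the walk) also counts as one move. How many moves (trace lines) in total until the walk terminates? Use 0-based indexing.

4 moves

l=0 r=7: 'm'=='m', l++,r--
l=1 r=6: 'n'=='n', l++,r--
l=2 r=5: 'r'=='r', l++,r--
l=3 r=4: 'p'=='p', l++,r--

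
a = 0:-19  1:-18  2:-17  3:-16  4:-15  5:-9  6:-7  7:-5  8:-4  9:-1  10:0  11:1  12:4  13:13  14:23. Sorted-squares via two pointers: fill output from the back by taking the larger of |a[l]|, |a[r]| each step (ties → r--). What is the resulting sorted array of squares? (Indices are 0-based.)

[0, 1, 1, 16, 16, 25, 49, 81, 169, 225, 256, 289, 324, 361, 529]

l=0 r=14: |-19|<=|23| out[14]=529, r--
l=0 r=13: |-19|>|13| out[13]=361, l++
l=1 r=13: |-18|>|13| out[12]=324, l++
l=2 r=13: |-17|>|13| out[11]=289, l++
l=3 r=13: |-16|>|13| out[10]=256, l++
l=4 r=13: |-15|>|13| out[9]=225, l++
l=5 r=13: |-9|<=|13| out[8]=169, r--
l=5 r=12: |-9|>|4| out[7]=81, l++
l=6 r=12: |-7|>|4| out[6]=49, l++
l=7 r=12: |-5|>|4| out[5]=25, l++
l=8 r=12: |-4|<=|4| out[4]=16, r--
l=8 r=11: |-4|>|1| out[3]=16, l++
l=9 r=11: |-1|<=|1| out[2]=1, r--
l=9 r=10: |-1|>|0| out[1]=1, l++
l=10 r=10: |0|<=|0| out[0]=0, r--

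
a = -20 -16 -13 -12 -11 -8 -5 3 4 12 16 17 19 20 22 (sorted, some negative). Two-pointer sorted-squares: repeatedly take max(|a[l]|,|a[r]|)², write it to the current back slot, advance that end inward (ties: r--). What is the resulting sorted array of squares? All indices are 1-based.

[1,15] |-20|<=|22| out[15]=484 → r--
[1,14] |-20|<=|20| out[14]=400 → r--
[1,13] |-20|>|19| out[13]=400 → l++
[2,13] |-16|<=|19| out[12]=361 → r--
[2,12] |-16|<=|17| out[11]=289 → r--
[2,11] |-16|<=|16| out[10]=256 → r--
[2,10] |-16|>|12| out[9]=256 → l++
[3,10] |-13|>|12| out[8]=169 → l++
[4,10] |-12|<=|12| out[7]=144 → r--
[4,9] |-12|>|4| out[6]=144 → l++
[5,9] |-11|>|4| out[5]=121 → l++
[6,9] |-8|>|4| out[4]=64 → l++
[7,9] |-5|>|4| out[3]=25 → l++
[8,9] |3|<=|4| out[2]=16 → r--
[8,8] |3|<=|3| out[1]=9 → r--

[9, 16, 25, 64, 121, 144, 144, 169, 256, 256, 289, 361, 400, 400, 484]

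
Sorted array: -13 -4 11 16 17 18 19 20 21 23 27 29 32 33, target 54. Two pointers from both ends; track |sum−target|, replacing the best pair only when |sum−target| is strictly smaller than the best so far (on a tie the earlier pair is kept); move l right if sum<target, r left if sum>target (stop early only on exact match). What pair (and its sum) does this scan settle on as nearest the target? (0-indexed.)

pair (21, 33) with sum 54 (|Δ|=0)

l=0 r=13: -13+33=20 d=34 *, l++
l=1 r=13: -4+33=29 d=25 *, l++
l=2 r=13: 11+33=44 d=10 *, l++
l=3 r=13: 16+33=49 d=5 *, l++
l=4 r=13: 17+33=50 d=4 *, l++
l=5 r=13: 18+33=51 d=3 *, l++
l=6 r=13: 19+33=52 d=2 *, l++
l=7 r=13: 20+33=53 d=1 *, l++
l=8 r=13: 21+33=54 d=0 *, stop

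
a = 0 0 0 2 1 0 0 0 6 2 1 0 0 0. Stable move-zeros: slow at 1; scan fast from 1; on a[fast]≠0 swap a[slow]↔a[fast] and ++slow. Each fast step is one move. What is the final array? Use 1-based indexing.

[2, 1, 6, 2, 1, 0, 0, 0, 0, 0, 0, 0, 0, 0]

slow=1 fast=1: a[fast]=0, fast++
slow=1 fast=2: a[fast]=0, fast++
slow=1 fast=3: a[fast]=0, fast++
slow=1 fast=4: a[fast]=2≠0 swap→a[1]=2, slow++,fast++
slow=2 fast=5: a[fast]=1≠0 swap→a[2]=1, slow++,fast++
slow=3 fast=6: a[fast]=0, fast++
slow=3 fast=7: a[fast]=0, fast++
slow=3 fast=8: a[fast]=0, fast++
slow=3 fast=9: a[fast]=6≠0 swap→a[3]=6, slow++,fast++
slow=4 fast=10: a[fast]=2≠0 swap→a[4]=2, slow++,fast++
slow=5 fast=11: a[fast]=1≠0 swap→a[5]=1, slow++,fast++
slow=6 fast=12: a[fast]=0, fast++
slow=6 fast=13: a[fast]=0, fast++
slow=6 fast=14: a[fast]=0, fast++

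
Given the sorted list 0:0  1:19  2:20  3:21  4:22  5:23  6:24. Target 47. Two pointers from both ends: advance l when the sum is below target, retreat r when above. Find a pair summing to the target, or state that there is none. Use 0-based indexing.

[0,6] 0+24=24 <47 → l++
[1,6] 19+24=43 <47 → l++
[2,6] 20+24=44 <47 → l++
[3,6] 21+24=45 <47 → l++
[4,6] 22+24=46 <47 → l++
[5,6] 23+24=47 → found

(23, 24)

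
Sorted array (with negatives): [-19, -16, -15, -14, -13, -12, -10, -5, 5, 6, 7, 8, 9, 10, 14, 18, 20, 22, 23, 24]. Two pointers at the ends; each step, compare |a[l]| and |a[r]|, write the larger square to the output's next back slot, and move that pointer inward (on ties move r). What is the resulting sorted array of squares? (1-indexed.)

l=1 r=20: |-19|<=|24| out[20]=576, r--
l=1 r=19: |-19|<=|23| out[19]=529, r--
l=1 r=18: |-19|<=|22| out[18]=484, r--
l=1 r=17: |-19|<=|20| out[17]=400, r--
l=1 r=16: |-19|>|18| out[16]=361, l++
l=2 r=16: |-16|<=|18| out[15]=324, r--
l=2 r=15: |-16|>|14| out[14]=256, l++
l=3 r=15: |-15|>|14| out[13]=225, l++
l=4 r=15: |-14|<=|14| out[12]=196, r--
l=4 r=14: |-14|>|10| out[11]=196, l++
l=5 r=14: |-13|>|10| out[10]=169, l++
l=6 r=14: |-12|>|10| out[9]=144, l++
l=7 r=14: |-10|<=|10| out[8]=100, r--
l=7 r=13: |-10|>|9| out[7]=100, l++
l=8 r=13: |-5|<=|9| out[6]=81, r--
l=8 r=12: |-5|<=|8| out[5]=64, r--
l=8 r=11: |-5|<=|7| out[4]=49, r--
l=8 r=10: |-5|<=|6| out[3]=36, r--
l=8 r=9: |-5|<=|5| out[2]=25, r--
l=8 r=8: |-5|<=|-5| out[1]=25, r--

[25, 25, 36, 49, 64, 81, 100, 100, 144, 169, 196, 196, 225, 256, 324, 361, 400, 484, 529, 576]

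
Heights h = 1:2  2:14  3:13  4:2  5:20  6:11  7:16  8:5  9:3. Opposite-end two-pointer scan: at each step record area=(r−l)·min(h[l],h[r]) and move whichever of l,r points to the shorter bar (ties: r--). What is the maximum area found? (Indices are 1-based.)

max area = 70

l=1 r=9: min(2,3)*8=16 best=16 *, l++
l=2 r=9: min(14,3)*7=21 best=21 *, r--
l=2 r=8: min(14,5)*6=30 best=30 *, r--
l=2 r=7: min(14,16)*5=70 best=70 *, l++
l=3 r=7: min(13,16)*4=52 best=70, l++
l=4 r=7: min(2,16)*3=6 best=70, l++
l=5 r=7: min(20,16)*2=32 best=70, r--
l=5 r=6: min(20,11)*1=11 best=70, r--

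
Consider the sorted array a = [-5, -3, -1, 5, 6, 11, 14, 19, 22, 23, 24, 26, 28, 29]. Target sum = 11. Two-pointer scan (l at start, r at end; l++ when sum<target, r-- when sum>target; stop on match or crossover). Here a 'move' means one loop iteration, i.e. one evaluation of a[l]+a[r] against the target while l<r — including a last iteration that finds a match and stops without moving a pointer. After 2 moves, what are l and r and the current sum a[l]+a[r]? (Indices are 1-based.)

l=1 r=14: -5+29=24 >11, r--
l=1 r=13: -5+28=23 >11, r--

l=1, r=12, sum=21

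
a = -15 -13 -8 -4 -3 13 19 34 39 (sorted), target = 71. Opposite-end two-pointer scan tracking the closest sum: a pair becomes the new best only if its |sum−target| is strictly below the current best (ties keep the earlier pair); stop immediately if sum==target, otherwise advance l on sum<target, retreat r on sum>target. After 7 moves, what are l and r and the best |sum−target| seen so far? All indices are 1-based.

l=1 r=9: -15+39=24 d=47 *, l++
l=2 r=9: -13+39=26 d=45 *, l++
l=3 r=9: -8+39=31 d=40 *, l++
l=4 r=9: -4+39=35 d=36 *, l++
l=5 r=9: -3+39=36 d=35 *, l++
l=6 r=9: 13+39=52 d=19 *, l++
l=7 r=9: 19+39=58 d=13 *, l++

l=8, r=9, best |Δ|=13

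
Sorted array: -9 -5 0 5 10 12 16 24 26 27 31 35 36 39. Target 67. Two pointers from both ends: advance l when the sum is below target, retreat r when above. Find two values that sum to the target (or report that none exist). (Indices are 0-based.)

(31, 36)

[0,13] -9+39=30 <67 → l++
[1,13] -5+39=34 <67 → l++
[2,13] 0+39=39 <67 → l++
[3,13] 5+39=44 <67 → l++
[4,13] 10+39=49 <67 → l++
[5,13] 12+39=51 <67 → l++
[6,13] 16+39=55 <67 → l++
[7,13] 24+39=63 <67 → l++
[8,13] 26+39=65 <67 → l++
[9,13] 27+39=66 <67 → l++
[10,13] 31+39=70 >67 → r--
[10,12] 31+36=67 → found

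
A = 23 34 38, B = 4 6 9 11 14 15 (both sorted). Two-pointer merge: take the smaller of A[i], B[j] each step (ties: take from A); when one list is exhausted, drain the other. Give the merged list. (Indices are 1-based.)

i=1 j=1: A[i]=23>B[j]=4 take 4, j++
i=1 j=2: A[i]=23>B[j]=6 take 6, j++
i=1 j=3: A[i]=23>B[j]=9 take 9, j++
i=1 j=4: A[i]=23>B[j]=11 take 11, j++
i=1 j=5: A[i]=23>B[j]=14 take 14, j++
i=1 j=6: A[i]=23>B[j]=15 take 15, j++
i=1 j=7: B done, take A[i]=23, i++
i=2 j=7: B done, take A[i]=34, i++
i=3 j=7: B done, take A[i]=38, i++

[4, 6, 9, 11, 14, 15, 23, 34, 38]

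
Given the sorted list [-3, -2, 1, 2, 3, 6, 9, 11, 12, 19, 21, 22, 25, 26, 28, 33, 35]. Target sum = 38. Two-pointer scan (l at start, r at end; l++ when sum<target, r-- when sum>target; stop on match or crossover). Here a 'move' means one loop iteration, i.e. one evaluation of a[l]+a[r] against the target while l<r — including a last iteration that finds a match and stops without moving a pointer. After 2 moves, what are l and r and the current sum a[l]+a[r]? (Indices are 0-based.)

[0,16] -3+35=32 <38 → l++
[1,16] -2+35=33 <38 → l++

l=2, r=16, sum=36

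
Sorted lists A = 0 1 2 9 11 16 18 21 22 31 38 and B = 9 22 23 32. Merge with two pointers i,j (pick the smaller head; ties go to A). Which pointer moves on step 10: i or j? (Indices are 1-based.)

i=1 j=1: A[i]=0<=B[j]=9 take 0, i++
i=2 j=1: A[i]=1<=B[j]=9 take 1, i++
i=3 j=1: A[i]=2<=B[j]=9 take 2, i++
i=4 j=1: A[i]=9<=B[j]=9 take 9, i++
i=5 j=1: A[i]=11>B[j]=9 take 9, j++
i=5 j=2: A[i]=11<=B[j]=22 take 11, i++
i=6 j=2: A[i]=16<=B[j]=22 take 16, i++
i=7 j=2: A[i]=18<=B[j]=22 take 18, i++
i=8 j=2: A[i]=21<=B[j]=22 take 21, i++
i=9 j=2: A[i]=22<=B[j]=22 take 22, i++

i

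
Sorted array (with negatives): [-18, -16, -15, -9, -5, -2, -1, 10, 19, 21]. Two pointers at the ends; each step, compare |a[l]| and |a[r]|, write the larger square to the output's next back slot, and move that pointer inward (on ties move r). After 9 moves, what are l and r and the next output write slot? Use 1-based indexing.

l=1 r=10: |-18|<=|21| out[10]=441, r--
l=1 r=9: |-18|<=|19| out[9]=361, r--
l=1 r=8: |-18|>|10| out[8]=324, l++
l=2 r=8: |-16|>|10| out[7]=256, l++
l=3 r=8: |-15|>|10| out[6]=225, l++
l=4 r=8: |-9|<=|10| out[5]=100, r--
l=4 r=7: |-9|>|-1| out[4]=81, l++
l=5 r=7: |-5|>|-1| out[3]=25, l++
l=6 r=7: |-2|>|-1| out[2]=4, l++

l=7, r=7, next write slot=1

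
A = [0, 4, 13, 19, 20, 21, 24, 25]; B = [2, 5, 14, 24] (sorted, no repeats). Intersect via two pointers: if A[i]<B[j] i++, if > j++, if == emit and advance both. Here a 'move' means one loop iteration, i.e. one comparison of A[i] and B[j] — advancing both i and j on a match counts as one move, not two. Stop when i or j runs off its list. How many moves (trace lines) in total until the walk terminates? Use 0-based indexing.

10 moves

[i=0,j=0] 0<2 → i++
[i=1,j=0] 4>2 → j++
[i=1,j=1] 4<5 → i++
[i=2,j=1] 13>5 → j++
[i=2,j=2] 13<14 → i++
[i=3,j=2] 19>14 → j++
[i=3,j=3] 19<24 → i++
[i=4,j=3] 20<24 → i++
[i=5,j=3] 21<24 → i++
[i=6,j=3] 24==24 emit → i++,j++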